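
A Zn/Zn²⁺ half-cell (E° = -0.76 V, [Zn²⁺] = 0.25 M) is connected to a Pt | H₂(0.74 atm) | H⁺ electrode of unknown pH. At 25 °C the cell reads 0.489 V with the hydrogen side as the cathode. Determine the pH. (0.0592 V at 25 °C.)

pH = 4.94

E°_cell = 0.76 V and n = 2.
log Q = n(E° − E)/0.0592 = 2×(0.76 − 0.489)/0.0592 = 9.155.
With Q = [Zn²⁺]·P(H₂) / [H⁺]^2, solving for [H⁺] gives log[H⁺] = -4.944, so pH = 4.94.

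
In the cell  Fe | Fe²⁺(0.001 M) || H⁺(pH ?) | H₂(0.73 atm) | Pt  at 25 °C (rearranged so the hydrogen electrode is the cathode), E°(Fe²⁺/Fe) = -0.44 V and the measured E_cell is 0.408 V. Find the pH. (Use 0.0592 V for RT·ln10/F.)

pH = 2.11

E°_cell = 0.44 V and n = 2.
log Q = n(E° − E)/0.0592 = 2×(0.44 − 0.408)/0.0592 = 1.081.
With Q = [Fe²⁺]·P(H₂) / [H⁺]^2, solving for [H⁺] gives log[H⁺] = -2.109, so pH = 2.11.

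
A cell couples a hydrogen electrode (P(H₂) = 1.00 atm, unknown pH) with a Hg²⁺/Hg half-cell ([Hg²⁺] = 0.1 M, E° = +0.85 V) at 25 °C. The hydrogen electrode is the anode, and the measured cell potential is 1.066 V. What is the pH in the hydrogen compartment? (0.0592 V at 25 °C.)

E°_cell = 0.85 V and n = 2.
log Q = n(E° − E)/0.0592 = 2×(0.85 − 1.066)/0.0592 = -7.297.
With Q = [H⁺]^2 / ([Hg²⁺]·P(H₂)), solving for [H⁺] gives log[H⁺] = -4.149, so pH = 4.15.

pH = 4.15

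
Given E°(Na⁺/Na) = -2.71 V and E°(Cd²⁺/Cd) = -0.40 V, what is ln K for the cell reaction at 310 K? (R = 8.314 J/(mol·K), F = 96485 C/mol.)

E°_cell = -0.40 − (-2.71) = 2.31 V, with n = 2 electrons transferred.
At equilibrium E = 0, so the Nernst equation gives ln K = nFE°/RT = (2)(96485)(2.31)/((8.314)(310)) = 172.95.

ln K = 173.0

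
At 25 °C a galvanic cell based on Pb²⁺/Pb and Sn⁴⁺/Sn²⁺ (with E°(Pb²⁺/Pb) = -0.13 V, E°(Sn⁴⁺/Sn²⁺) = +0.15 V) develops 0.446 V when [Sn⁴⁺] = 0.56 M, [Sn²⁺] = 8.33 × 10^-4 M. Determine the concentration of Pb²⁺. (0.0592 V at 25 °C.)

From the Nernst equation, log Q = n(E° − E)/0.0592 = 2(0.28 − 0.446)/0.0592 = -5.608, so Q = 2.47 × 10^-6.
With Q = [Pb²⁺]·[Sn²⁺]/[Sn⁴⁺] and the known concentrations, [Pb²⁺] in the numerator gives [Pb²⁺] = 0.0017 M.

0.0017 M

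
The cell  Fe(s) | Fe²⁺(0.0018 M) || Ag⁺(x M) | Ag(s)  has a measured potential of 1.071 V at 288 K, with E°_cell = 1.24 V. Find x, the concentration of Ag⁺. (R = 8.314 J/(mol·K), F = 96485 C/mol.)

4.7 × 10^-5 M

From the Nernst equation, ln Q = nF(E° − E)/RT = 2×96485×(1.24 − 1.071)/(8.314×288) = 13.620, so Q = 8.22 × 10^5.
With Q = [Fe²⁺]/[Ag⁺]^2 and the known concentrations, [Ag⁺]^2 in the denominator gives [Ag⁺] = 4.7 × 10^-5 M.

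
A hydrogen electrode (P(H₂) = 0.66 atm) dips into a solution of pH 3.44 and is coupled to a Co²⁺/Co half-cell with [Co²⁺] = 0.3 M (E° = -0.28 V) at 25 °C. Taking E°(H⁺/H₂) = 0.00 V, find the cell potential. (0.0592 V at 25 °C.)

0.097 V

The hydrogen couple is the cathode, so E°_cell = 0.28 V; n = 2.
[H⁺] = 10^(−3.44) = 3.6 × 10^-4 M, and Q = [Co²⁺]·P(H₂) / [H⁺]^2 = 1.5 × 10^6.
E = E° − (0.0592/2) log Q = 0.28 − (0.0592/2)(6.177) = 0.097 V.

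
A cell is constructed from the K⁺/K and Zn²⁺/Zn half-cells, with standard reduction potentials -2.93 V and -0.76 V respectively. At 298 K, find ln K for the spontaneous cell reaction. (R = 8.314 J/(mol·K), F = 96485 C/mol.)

E°_cell = -0.76 − (-2.93) = 2.17 V, with n = 2 electrons transferred.
At equilibrium E = 0, so the Nernst equation gives ln K = nFE°/RT = (2)(96485)(2.17)/((8.314)(298)) = 169.01.

ln K = 169.0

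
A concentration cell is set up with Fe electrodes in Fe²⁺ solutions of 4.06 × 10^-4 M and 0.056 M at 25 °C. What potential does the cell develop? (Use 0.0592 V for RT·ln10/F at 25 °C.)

Both half-cells are Fe²⁺/Fe, so E°_cell = 0. The concentrated side is the cathode; the cell reaction moves Fe²⁺ from high to low concentration with n = 2.
Q = [Fe²⁺]_dilute/[Fe²⁺]_conc = 4.06 × 10^-4/0.056 = 0.00725.
E = 0 − (0.0592/2) log Q = −(0.0592/2)(-2.140) = 0.0633 V.

0.063 V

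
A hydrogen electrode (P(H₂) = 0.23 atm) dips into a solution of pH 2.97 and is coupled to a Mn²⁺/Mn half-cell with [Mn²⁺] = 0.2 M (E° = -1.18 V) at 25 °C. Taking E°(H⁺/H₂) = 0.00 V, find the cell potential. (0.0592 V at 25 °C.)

1.04 V

The hydrogen couple is the cathode, so E°_cell = 1.18 V; n = 2.
[H⁺] = 10^(−2.97) = 0.0011 M, and Q = [Mn²⁺]·P(H₂) / [H⁺]^2 = 4.01 × 10^4.
E = E° − (0.0592/2) log Q = 1.18 − (0.0592/2)(4.603) = 1.044 V.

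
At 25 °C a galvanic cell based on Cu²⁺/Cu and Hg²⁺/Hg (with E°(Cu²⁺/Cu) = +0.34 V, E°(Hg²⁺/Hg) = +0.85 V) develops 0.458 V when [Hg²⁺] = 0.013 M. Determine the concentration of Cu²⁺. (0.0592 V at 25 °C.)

0.74 M

From the Nernst equation, log Q = n(E° − E)/0.0592 = 2(0.51 − 0.458)/0.0592 = 1.757, so Q = 57.1.
With Q = [Cu²⁺]/[Hg²⁺] and the known concentrations, [Cu²⁺] in the numerator gives [Cu²⁺] = 0.74 M.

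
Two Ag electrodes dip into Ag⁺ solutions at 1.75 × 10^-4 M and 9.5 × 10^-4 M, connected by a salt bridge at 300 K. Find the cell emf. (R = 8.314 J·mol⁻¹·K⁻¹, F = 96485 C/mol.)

Both half-cells are Ag⁺/Ag, so E°_cell = 0. The concentrated side is the cathode; the cell reaction moves Ag⁺ from high to low concentration with n = 1.
Q = [Ag⁺]_dilute/[Ag⁺]_conc = 1.75 × 10^-4/9.5 × 10^-4 = 0.184.
E = 0 − (RT/nF) ln Q = −((8.314×300)/(1×96485))(-1.692) = 0.0437 V.

0.044 V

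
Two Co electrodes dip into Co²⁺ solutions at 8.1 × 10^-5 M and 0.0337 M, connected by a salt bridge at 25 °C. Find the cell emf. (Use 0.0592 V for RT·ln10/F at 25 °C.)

0.078 V

Both half-cells are Co²⁺/Co, so E°_cell = 0. The concentrated side is the cathode; the cell reaction moves Co²⁺ from high to low concentration with n = 2.
Q = [Co²⁺]_dilute/[Co²⁺]_conc = 8.1 × 10^-5/0.0337 = 0.00240.
E = 0 − (0.0592/2) log Q = −(0.0592/2)(-2.619) = 0.0775 V.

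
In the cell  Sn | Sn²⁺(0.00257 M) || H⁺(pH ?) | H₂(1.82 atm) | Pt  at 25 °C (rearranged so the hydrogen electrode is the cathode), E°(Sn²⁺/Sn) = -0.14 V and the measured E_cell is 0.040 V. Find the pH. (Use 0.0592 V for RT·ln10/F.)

pH = 2.85

E°_cell = 0.14 V and n = 2.
log Q = n(E° − E)/0.0592 = 2×(0.14 − 0.040)/0.0592 = 3.378.
With Q = [Sn²⁺]·P(H₂) / [H⁺]^2, solving for [H⁺] gives log[H⁺] = -2.854, so pH = 2.85.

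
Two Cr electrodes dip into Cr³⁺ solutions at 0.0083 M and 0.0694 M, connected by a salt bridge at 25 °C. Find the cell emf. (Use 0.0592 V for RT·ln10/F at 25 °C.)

0.018 V

Both half-cells are Cr³⁺/Cr, so E°_cell = 0. The concentrated side is the cathode; the cell reaction moves Cr³⁺ from high to low concentration with n = 3.
Q = [Cr³⁺]_dilute/[Cr³⁺]_conc = 0.0083/0.0694 = 0.120.
E = 0 − (0.0592/3) log Q = −(0.0592/3)(-0.922) = 0.0182 V.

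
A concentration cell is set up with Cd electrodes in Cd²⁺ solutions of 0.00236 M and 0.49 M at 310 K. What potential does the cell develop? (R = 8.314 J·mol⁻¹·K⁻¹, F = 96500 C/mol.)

0.071 V

Both half-cells are Cd²⁺/Cd, so E°_cell = 0. The concentrated side is the cathode; the cell reaction moves Cd²⁺ from high to low concentration with n = 2.
Q = [Cd²⁺]_dilute/[Cd²⁺]_conc = 0.00236/0.49 = 0.00482.
E = 0 − (RT/nF) ln Q = −((8.314×310)/(2×96500))(-5.336) = 0.0713 V.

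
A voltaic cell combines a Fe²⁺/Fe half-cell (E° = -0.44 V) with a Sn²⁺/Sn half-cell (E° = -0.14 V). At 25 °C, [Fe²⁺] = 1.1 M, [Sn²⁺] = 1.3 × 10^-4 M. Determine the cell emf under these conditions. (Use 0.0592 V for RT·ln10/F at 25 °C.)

0.184 V

The Sn²⁺/Sn couple has the higher reduction potential and acts as the cathode, so E°_cell = -0.14 − (-0.44) = 0.30 V.
Balancing electrons gives n = 2; the reaction quotient is Q = [Fe²⁺]/[Sn²⁺] = 8460.
At 25 °C, E = E° − (0.0592/n) log Q = 0.30 − (0.0592/2)(3.927) = 0.300 − 0.116 = 0.184 V.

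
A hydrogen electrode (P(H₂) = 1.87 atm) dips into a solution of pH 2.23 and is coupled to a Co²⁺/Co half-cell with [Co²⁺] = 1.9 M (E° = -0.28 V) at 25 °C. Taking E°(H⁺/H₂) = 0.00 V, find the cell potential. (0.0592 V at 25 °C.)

The hydrogen couple is the cathode, so E°_cell = 0.28 V; n = 2.
[H⁺] = 10^(−2.23) = 0.0059 M, and Q = [Co²⁺]·P(H₂) / [H⁺]^2 = 1.02 × 10^5.
E = E° − (0.0592/2) log Q = 0.28 − (0.0592/2)(5.011) = 0.132 V.

0.13 V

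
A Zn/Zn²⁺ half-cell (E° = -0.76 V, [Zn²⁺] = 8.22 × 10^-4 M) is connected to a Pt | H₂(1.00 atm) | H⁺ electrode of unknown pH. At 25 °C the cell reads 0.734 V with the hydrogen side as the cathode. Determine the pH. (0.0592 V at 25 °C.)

pH = 1.98

E°_cell = 0.76 V and n = 2.
log Q = n(E° − E)/0.0592 = 2×(0.76 − 0.734)/0.0592 = 0.878.
With Q = [Zn²⁺]·P(H₂) / [H⁺]^2, solving for [H⁺] gives log[H⁺] = -1.982, so pH = 1.98.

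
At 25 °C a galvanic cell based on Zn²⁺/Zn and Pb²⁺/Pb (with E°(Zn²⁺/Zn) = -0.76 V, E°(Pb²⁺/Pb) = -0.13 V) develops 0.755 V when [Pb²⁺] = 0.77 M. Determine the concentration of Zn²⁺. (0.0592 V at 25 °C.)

4.6 × 10^-5 M

From the Nernst equation, log Q = n(E° − E)/0.0592 = 2(0.63 − 0.755)/0.0592 = -4.223, so Q = 5.98 × 10^-5.
With Q = [Zn²⁺]/[Pb²⁺] and the known concentrations, [Zn²⁺] in the numerator gives [Zn²⁺] = 4.6 × 10^-5 M.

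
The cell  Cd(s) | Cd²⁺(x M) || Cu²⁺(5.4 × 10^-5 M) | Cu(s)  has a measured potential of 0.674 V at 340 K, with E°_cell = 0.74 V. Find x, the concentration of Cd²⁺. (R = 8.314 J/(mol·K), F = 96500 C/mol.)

0.0049 M

From the Nernst equation, ln Q = nF(E° − E)/RT = 2×96500×(0.74 − 0.674)/(8.314×340) = 4.506, so Q = 90.6.
With Q = [Cd²⁺]/[Cu²⁺] and the known concentrations, [Cd²⁺] in the numerator gives [Cd²⁺] = 0.0049 M.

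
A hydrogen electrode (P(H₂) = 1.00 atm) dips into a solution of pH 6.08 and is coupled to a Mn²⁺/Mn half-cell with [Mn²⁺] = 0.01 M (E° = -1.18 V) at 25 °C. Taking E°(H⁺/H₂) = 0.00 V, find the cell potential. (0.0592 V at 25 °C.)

The hydrogen couple is the cathode, so E°_cell = 1.18 V; n = 2.
[H⁺] = 10^(−6.08) = 8.3 × 10^-7 M, and Q = [Mn²⁺]·P(H₂) / [H⁺]^2 = 1.45 × 10^10.
E = E° − (0.0592/2) log Q = 1.18 − (0.0592/2)(10.160) = 0.879 V.

0.88 V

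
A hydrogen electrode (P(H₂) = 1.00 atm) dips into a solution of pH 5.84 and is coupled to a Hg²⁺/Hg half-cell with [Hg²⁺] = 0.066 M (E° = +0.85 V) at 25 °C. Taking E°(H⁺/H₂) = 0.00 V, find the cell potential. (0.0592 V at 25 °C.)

1.16 V

The Hg²⁺/Hg couple is the cathode, so E°_cell = 0.85 V; n = 2.
[H⁺] = 10^(−5.84) = 1.4 × 10^-6 M, and Q = [H⁺]^2 / ([Hg²⁺]·P(H₂)) = 3.17 × 10^-11.
E = E° − (0.0592/2) log Q = 0.85 − (0.0592/2)(-10.500) = 1.161 V.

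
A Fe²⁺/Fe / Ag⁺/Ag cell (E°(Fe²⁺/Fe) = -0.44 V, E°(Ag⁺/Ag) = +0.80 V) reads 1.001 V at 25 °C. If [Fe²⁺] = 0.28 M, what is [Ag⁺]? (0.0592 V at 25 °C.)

From the Nernst equation, log Q = n(E° − E)/0.0592 = 2(1.24 − 1.001)/0.0592 = 8.074, so Q = 1.19 × 10^8.
With Q = [Fe²⁺]/[Ag⁺]^2 and the known concentrations, [Ag⁺]^2 in the denominator gives [Ag⁺] = 4.9 × 10^-5 M.

4.9 × 10^-5 M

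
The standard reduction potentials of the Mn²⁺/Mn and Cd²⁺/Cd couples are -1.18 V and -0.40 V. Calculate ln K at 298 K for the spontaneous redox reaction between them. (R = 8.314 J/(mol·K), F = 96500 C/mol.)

E°_cell = -0.40 − (-1.18) = 0.78 V, with n = 2 electrons transferred.
At equilibrium E = 0, so the Nernst equation gives ln K = nFE°/RT = (2)(96500)(0.78)/((8.314)(298)) = 60.76.

ln K = 60.8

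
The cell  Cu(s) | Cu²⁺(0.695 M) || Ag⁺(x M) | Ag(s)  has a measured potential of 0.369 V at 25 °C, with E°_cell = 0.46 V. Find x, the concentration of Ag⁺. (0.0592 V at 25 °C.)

From the Nernst equation, log Q = n(E° − E)/0.0592 = 2(0.46 − 0.369)/0.0592 = 3.074, so Q = 1190.
With Q = [Cu²⁺]/[Ag⁺]^2 and the known concentrations, [Ag⁺]^2 in the denominator gives [Ag⁺] = 0.024 M.

0.024 M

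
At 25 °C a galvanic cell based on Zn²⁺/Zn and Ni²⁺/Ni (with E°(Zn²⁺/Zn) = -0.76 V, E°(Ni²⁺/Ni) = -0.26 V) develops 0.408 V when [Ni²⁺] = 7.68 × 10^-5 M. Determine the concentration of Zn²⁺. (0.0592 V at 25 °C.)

From the Nernst equation, log Q = n(E° − E)/0.0592 = 2(0.50 − 0.408)/0.0592 = 3.108, so Q = 1280.
With Q = [Zn²⁺]/[Ni²⁺] and the known concentrations, [Zn²⁺] in the numerator gives [Zn²⁺] = 0.099 M.

0.099 M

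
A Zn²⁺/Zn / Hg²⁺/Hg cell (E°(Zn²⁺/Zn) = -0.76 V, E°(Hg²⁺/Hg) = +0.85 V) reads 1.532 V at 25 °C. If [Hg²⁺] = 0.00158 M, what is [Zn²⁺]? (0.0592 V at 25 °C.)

0.68 M

From the Nernst equation, log Q = n(E° − E)/0.0592 = 2(1.61 − 1.532)/0.0592 = 2.635, so Q = 432.
With Q = [Zn²⁺]/[Hg²⁺] and the known concentrations, [Zn²⁺] in the numerator gives [Zn²⁺] = 0.68 M.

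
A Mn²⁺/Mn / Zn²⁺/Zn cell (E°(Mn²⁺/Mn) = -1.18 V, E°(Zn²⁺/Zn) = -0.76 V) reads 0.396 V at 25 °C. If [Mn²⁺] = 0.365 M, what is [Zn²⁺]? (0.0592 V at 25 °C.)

From the Nernst equation, log Q = n(E° − E)/0.0592 = 2(0.42 − 0.396)/0.0592 = 0.811, so Q = 6.47.
With Q = [Mn²⁺]/[Zn²⁺] and the known concentrations, [Zn²⁺] in the denominator gives [Zn²⁺] = 0.056 M.

0.056 M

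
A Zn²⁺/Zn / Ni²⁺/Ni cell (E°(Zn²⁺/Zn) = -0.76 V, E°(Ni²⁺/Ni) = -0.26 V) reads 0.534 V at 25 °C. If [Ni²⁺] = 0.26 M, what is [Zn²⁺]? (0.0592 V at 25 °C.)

From the Nernst equation, log Q = n(E° − E)/0.0592 = 2(0.50 − 0.534)/0.0592 = -1.149, so Q = 0.0710.
With Q = [Zn²⁺]/[Ni²⁺] and the known concentrations, [Zn²⁺] in the numerator gives [Zn²⁺] = 0.018 M.

0.018 M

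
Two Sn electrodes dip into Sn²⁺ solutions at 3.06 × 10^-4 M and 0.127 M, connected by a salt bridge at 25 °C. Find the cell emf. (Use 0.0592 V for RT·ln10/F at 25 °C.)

0.077 V

Both half-cells are Sn²⁺/Sn, so E°_cell = 0. The concentrated side is the cathode; the cell reaction moves Sn²⁺ from high to low concentration with n = 2.
Q = [Sn²⁺]_dilute/[Sn²⁺]_conc = 3.06 × 10^-4/0.127 = 0.00241.
E = 0 − (0.0592/2) log Q = −(0.0592/2)(-2.618) = 0.0775 V.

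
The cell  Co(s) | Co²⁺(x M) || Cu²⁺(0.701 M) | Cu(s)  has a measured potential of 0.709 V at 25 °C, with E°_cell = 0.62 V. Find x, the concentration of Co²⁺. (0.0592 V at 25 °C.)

6.9 × 10^-4 M

From the Nernst equation, log Q = n(E° − E)/0.0592 = 2(0.62 − 0.709)/0.0592 = -3.007, so Q = 9.85 × 10^-4.
With Q = [Co²⁺]/[Cu²⁺] and the known concentrations, [Co²⁺] in the numerator gives [Co²⁺] = 6.9 × 10^-4 M.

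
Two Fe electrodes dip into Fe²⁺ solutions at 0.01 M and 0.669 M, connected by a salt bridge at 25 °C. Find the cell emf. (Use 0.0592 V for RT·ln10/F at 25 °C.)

Both half-cells are Fe²⁺/Fe, so E°_cell = 0. The concentrated side is the cathode; the cell reaction moves Fe²⁺ from high to low concentration with n = 2.
Q = [Fe²⁺]_dilute/[Fe²⁺]_conc = 0.01/0.669 = 0.0149.
E = 0 − (0.0592/2) log Q = −(0.0592/2)(-1.825) = 0.0540 V.

0.054 V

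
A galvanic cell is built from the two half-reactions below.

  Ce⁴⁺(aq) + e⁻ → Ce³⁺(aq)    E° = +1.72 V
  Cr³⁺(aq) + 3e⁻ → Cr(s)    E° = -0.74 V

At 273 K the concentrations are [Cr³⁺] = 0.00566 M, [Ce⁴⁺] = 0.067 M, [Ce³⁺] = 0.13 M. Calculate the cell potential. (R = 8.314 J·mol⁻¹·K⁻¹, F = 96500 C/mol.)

2.48 V

The Ce⁴⁺/Ce³⁺ couple has the higher reduction potential and acts as the cathode, so E°_cell = +1.72 − (-0.74) = 2.46 V.
Balancing electrons gives n = 3; the reaction quotient is Q = [Cr³⁺]·[Ce³⁺]^3/[Ce⁴⁺]^3 = 0.0413.
E = E° − (RT/nF) ln Q = 2.46 − (8.314×273)/(3×96500) × (-3.186) = 2.460 + 0.025 = 2.485 V.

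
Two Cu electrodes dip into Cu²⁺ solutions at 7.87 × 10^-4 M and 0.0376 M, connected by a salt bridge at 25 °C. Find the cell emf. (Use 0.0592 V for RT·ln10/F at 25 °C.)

Both half-cells are Cu²⁺/Cu, so E°_cell = 0. The concentrated side is the cathode; the cell reaction moves Cu²⁺ from high to low concentration with n = 2.
Q = [Cu²⁺]_dilute/[Cu²⁺]_conc = 7.87 × 10^-4/0.0376 = 0.0209.
E = 0 − (0.0592/2) log Q = −(0.0592/2)(-1.679) = 0.0497 V.

0.050 V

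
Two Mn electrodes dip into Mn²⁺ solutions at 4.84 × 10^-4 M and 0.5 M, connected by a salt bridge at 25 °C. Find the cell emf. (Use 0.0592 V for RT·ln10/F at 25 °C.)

0.089 V

Both half-cells are Mn²⁺/Mn, so E°_cell = 0. The concentrated side is the cathode; the cell reaction moves Mn²⁺ from high to low concentration with n = 2.
Q = [Mn²⁺]_dilute/[Mn²⁺]_conc = 4.84 × 10^-4/0.5 = 9.68 × 10^-4.
E = 0 − (0.0592/2) log Q = −(0.0592/2)(-3.014) = 0.0892 V.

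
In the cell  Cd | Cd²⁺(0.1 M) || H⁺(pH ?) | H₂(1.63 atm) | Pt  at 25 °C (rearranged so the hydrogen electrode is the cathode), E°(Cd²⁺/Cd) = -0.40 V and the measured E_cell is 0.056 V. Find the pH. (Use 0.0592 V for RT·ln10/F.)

pH = 6.20

E°_cell = 0.40 V and n = 2.
log Q = n(E° − E)/0.0592 = 2×(0.40 − 0.056)/0.0592 = 11.622.
With Q = [Cd²⁺]·P(H₂) / [H⁺]^2, solving for [H⁺] gives log[H⁺] = -6.205, so pH = 6.20.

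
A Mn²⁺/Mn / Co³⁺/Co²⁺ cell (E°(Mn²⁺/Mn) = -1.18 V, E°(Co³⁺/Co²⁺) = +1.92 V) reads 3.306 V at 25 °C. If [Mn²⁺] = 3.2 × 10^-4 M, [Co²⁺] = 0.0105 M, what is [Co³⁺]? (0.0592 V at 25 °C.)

0.57 M

From the Nernst equation, log Q = n(E° − E)/0.0592 = 2(3.10 − 3.306)/0.0592 = -6.959, so Q = 1.1 × 10^-7.
With Q = [Mn²⁺]·[Co²⁺]^2/[Co³⁺]^2 and the known concentrations, [Co³⁺]^2 in the denominator gives [Co³⁺] = 0.57 M.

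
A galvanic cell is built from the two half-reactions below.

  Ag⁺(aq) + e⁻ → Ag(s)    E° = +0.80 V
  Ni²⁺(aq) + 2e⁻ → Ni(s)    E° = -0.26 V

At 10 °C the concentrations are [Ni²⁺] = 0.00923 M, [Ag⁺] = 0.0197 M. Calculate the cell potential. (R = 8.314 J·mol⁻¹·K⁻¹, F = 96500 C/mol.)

The Ag⁺/Ag couple has the higher reduction potential and acts as the cathode, so E°_cell = +0.80 − (-0.26) = 1.06 V.
Balancing electrons gives n = 2; the reaction quotient is Q = [Ni²⁺]/[Ag⁺]^2 = 23.8.
E = E° − (RT/nF) ln Q = 1.06 − (8.314×283)/(2×96500) × (3.169) = 1.060 − 0.039 = 1.021 V.

1.02 V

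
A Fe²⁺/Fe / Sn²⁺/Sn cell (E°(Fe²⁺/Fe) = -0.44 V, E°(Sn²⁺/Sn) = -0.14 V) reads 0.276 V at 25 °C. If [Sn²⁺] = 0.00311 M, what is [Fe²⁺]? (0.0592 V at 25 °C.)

0.02 M

From the Nernst equation, log Q = n(E° − E)/0.0592 = 2(0.30 − 0.276)/0.0592 = 0.811, so Q = 6.47.
With Q = [Fe²⁺]/[Sn²⁺] and the known concentrations, [Fe²⁺] in the numerator gives [Fe²⁺] = 0.02 M.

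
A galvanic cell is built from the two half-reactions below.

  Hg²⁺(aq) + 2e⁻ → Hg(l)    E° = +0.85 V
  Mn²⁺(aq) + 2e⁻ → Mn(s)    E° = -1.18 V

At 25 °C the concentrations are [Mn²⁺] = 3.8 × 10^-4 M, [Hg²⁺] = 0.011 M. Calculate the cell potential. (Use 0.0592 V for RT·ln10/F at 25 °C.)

The Hg²⁺/Hg couple has the higher reduction potential and acts as the cathode, so E°_cell = +0.85 − (-1.18) = 2.03 V.
Balancing electrons gives n = 2; the reaction quotient is Q = [Mn²⁺]/[Hg²⁺] = 0.0345.
At 25 °C, E = E° − (0.0592/n) log Q = 2.03 − (0.0592/2)(-1.462) = 2.030 + 0.043 = 2.073 V.

2.07 V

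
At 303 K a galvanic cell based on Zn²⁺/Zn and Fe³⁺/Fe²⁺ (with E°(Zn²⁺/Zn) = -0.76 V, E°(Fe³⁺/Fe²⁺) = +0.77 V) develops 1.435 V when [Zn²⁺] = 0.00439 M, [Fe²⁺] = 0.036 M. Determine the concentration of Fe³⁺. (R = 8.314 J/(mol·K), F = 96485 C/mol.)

From the Nernst equation, ln Q = nF(E° − E)/RT = 2×96485×(1.53 − 1.435)/(8.314×303) = 7.277, so Q = 1450.
With Q = [Zn²⁺]·[Fe²⁺]^2/[Fe³⁺]^2 and the known concentrations, [Fe³⁺]^2 in the denominator gives [Fe³⁺] = 6.3 × 10^-5 M.

6.3 × 10^-5 M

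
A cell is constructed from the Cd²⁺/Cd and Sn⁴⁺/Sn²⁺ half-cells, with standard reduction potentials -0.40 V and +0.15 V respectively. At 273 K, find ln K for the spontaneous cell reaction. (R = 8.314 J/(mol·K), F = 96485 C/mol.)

ln K = 46.8

E°_cell = +0.15 − (-0.40) = 0.55 V, with n = 2 electrons transferred.
At equilibrium E = 0, so the Nernst equation gives ln K = nFE°/RT = (2)(96485)(0.55)/((8.314)(273)) = 46.76.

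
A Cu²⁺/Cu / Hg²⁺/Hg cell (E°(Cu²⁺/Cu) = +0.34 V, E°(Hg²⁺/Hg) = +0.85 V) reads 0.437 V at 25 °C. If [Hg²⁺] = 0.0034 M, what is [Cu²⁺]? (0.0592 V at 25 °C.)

From the Nernst equation, log Q = n(E° − E)/0.0592 = 2(0.51 − 0.437)/0.0592 = 2.466, so Q = 293.
With Q = [Cu²⁺]/[Hg²⁺] and the known concentrations, [Cu²⁺] in the numerator gives [Cu²⁺] = 0.99 M.

0.99 M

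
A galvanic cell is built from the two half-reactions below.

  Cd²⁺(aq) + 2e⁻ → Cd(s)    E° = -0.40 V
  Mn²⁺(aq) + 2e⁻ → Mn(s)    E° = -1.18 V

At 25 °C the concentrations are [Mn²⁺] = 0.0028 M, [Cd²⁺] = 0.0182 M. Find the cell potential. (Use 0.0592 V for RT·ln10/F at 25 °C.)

0.804 V

The Cd²⁺/Cd couple has the higher reduction potential and acts as the cathode, so E°_cell = -0.40 − (-1.18) = 0.78 V.
Balancing electrons gives n = 2; the reaction quotient is Q = [Mn²⁺]/[Cd²⁺] = 0.154.
At 25 °C, E = E° − (0.0592/n) log Q = 0.78 − (0.0592/2)(-0.813) = 0.780 + 0.024 = 0.804 V.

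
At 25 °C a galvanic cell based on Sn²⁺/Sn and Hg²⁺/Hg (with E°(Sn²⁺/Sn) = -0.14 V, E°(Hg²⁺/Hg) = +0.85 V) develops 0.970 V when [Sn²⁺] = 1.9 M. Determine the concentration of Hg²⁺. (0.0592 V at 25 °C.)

0.4 M

From the Nernst equation, log Q = n(E° − E)/0.0592 = 2(0.99 − 0.970)/0.0592 = 0.676, so Q = 4.74.
With Q = [Sn²⁺]/[Hg²⁺] and the known concentrations, [Hg²⁺] in the denominator gives [Hg²⁺] = 0.4 M.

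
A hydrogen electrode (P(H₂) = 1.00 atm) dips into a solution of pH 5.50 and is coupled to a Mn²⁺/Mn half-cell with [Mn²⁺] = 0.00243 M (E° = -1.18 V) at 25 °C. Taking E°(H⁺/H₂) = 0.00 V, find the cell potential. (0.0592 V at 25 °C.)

The hydrogen couple is the cathode, so E°_cell = 1.18 V; n = 2.
[H⁺] = 10^(−5.50) = 3.2 × 10^-6 M, and Q = [Mn²⁺]·P(H₂) / [H⁺]^2 = 2.43 × 10^8.
E = E° − (0.0592/2) log Q = 1.18 − (0.0592/2)(8.386) = 0.932 V.

0.93 V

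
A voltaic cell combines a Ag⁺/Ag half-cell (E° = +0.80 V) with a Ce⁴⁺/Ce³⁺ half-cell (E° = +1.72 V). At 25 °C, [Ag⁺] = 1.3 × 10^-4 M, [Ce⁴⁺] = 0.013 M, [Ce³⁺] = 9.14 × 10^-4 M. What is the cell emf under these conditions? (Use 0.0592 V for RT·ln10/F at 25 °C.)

1.22 V

The Ce⁴⁺/Ce³⁺ couple has the higher reduction potential and acts as the cathode, so E°_cell = +1.72 − (+0.80) = 0.92 V.
Balancing electrons gives n = 1; the reaction quotient is Q = [Ag⁺]·[Ce³⁺]/[Ce⁴⁺] = 9.14 × 10^-6.
At 25 °C, E = E° − (0.0592/n) log Q = 0.92 − (0.0592/1)(-5.039) = 0.920 + 0.298 = 1.218 V.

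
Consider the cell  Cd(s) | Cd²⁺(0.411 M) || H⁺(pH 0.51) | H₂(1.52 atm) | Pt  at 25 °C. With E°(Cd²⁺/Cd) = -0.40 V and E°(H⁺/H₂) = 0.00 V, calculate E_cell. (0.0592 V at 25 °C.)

The hydrogen couple is the cathode, so E°_cell = 0.40 V; n = 2.
[H⁺] = 10^(−0.51) = 0.31 M, and Q = [Cd²⁺]·P(H₂) / [H⁺]^2 = 6.54.
E = E° − (0.0592/2) log Q = 0.40 − (0.0592/2)(0.816) = 0.376 V.

0.38 V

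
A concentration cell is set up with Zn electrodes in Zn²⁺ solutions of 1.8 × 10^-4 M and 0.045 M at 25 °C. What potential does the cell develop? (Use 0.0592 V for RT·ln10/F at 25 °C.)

Both half-cells are Zn²⁺/Zn, so E°_cell = 0. The concentrated side is the cathode; the cell reaction moves Zn²⁺ from high to low concentration with n = 2.
Q = [Zn²⁺]_dilute/[Zn²⁺]_conc = 1.8 × 10^-4/0.045 = 0.00400.
E = 0 − (0.0592/2) log Q = −(0.0592/2)(-2.398) = 0.0710 V.

0.071 V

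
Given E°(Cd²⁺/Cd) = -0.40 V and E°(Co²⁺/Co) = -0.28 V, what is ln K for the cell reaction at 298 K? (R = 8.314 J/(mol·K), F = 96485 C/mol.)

ln K = 9.3

E°_cell = -0.28 − (-0.40) = 0.12 V, with n = 2 electrons transferred.
At equilibrium E = 0, so the Nernst equation gives ln K = nFE°/RT = (2)(96485)(0.12)/((8.314)(298)) = 9.35.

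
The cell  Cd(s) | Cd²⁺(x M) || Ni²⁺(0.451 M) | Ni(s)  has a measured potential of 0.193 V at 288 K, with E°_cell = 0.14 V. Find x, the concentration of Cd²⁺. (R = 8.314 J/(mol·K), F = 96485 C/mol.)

From the Nernst equation, ln Q = nF(E° − E)/RT = 2×96485×(0.14 − 0.193)/(8.314×288) = -4.271, so Q = 0.0140.
With Q = [Cd²⁺]/[Ni²⁺] and the known concentrations, [Cd²⁺] in the numerator gives [Cd²⁺] = 0.0063 M.

0.0063 M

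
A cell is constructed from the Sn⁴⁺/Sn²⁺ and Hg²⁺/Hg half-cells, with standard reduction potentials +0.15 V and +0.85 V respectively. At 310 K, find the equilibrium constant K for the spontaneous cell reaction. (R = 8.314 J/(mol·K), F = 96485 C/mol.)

5.8 × 10^22

E°_cell = +0.85 − (+0.15) = 0.70 V, with n = 2 electrons transferred.
At equilibrium E = 0, so the Nernst equation gives ln K = nFE°/RT = (2)(96485)(0.70)/((8.314)(310)) = 52.41.
K = e^52.41 = 5.8 × 10^22.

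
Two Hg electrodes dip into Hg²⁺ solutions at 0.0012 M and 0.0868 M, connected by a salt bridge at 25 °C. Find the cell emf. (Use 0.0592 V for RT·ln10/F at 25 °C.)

0.055 V

Both half-cells are Hg²⁺/Hg, so E°_cell = 0. The concentrated side is the cathode; the cell reaction moves Hg²⁺ from high to low concentration with n = 2.
Q = [Hg²⁺]_dilute/[Hg²⁺]_conc = 0.0012/0.0868 = 0.0138.
E = 0 − (0.0592/2) log Q = −(0.0592/2)(-1.859) = 0.0550 V.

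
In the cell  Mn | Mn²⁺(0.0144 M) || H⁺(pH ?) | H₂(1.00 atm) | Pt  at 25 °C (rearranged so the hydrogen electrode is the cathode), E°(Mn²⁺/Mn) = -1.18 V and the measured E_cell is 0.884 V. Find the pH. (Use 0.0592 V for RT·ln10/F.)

pH = 5.92

E°_cell = 1.18 V and n = 2.
log Q = n(E° − E)/0.0592 = 2×(1.18 − 0.884)/0.0592 = 10.000.
With Q = [Mn²⁺]·P(H₂) / [H⁺]^2, solving for [H⁺] gives log[H⁺] = -5.921, so pH = 5.92.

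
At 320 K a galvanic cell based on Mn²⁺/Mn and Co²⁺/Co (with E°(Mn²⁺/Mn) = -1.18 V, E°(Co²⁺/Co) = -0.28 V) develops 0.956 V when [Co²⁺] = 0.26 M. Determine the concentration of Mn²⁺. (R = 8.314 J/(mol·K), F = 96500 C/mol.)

From the Nernst equation, ln Q = nF(E° − E)/RT = 2×96500×(0.90 − 0.956)/(8.314×320) = -4.062, so Q = 0.0172.
With Q = [Mn²⁺]/[Co²⁺] and the known concentrations, [Mn²⁺] in the numerator gives [Mn²⁺] = 0.0045 M.

0.0045 M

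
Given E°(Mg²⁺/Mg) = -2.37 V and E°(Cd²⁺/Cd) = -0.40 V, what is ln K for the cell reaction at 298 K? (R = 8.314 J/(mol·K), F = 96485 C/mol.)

ln K = 153.4

E°_cell = -0.40 − (-2.37) = 1.97 V, with n = 2 electrons transferred.
At equilibrium E = 0, so the Nernst equation gives ln K = nFE°/RT = (2)(96485)(1.97)/((8.314)(298)) = 153.44.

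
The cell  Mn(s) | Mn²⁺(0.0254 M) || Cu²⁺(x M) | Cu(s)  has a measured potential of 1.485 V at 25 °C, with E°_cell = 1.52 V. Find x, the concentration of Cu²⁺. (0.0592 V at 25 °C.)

0.0017 M

From the Nernst equation, log Q = n(E° − E)/0.0592 = 2(1.52 − 1.485)/0.0592 = 1.182, so Q = 15.2.
With Q = [Mn²⁺]/[Cu²⁺] and the known concentrations, [Cu²⁺] in the denominator gives [Cu²⁺] = 0.0017 M.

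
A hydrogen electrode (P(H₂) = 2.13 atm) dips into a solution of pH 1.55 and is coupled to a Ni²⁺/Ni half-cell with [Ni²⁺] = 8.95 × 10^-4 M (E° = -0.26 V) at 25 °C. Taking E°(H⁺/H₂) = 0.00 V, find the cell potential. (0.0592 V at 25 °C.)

The hydrogen couple is the cathode, so E°_cell = 0.26 V; n = 2.
[H⁺] = 10^(−1.55) = 0.028 M, and Q = [Ni²⁺]·P(H₂) / [H⁺]^2 = 2.40.
E = E° − (0.0592/2) log Q = 0.26 − (0.0592/2)(0.380) = 0.249 V.

0.25 V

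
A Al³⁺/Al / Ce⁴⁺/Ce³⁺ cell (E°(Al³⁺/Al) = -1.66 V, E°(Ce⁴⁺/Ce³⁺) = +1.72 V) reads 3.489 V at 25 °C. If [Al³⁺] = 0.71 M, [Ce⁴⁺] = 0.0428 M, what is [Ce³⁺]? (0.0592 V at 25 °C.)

From the Nernst equation, log Q = n(E° − E)/0.0592 = 3(3.38 − 3.489)/0.0592 = -5.524, so Q = 2.99 × 10^-6.
With Q = [Al³⁺]·[Ce³⁺]^3/[Ce⁴⁺]^3 and the known concentrations, [Ce³⁺]^3 in the numerator gives [Ce³⁺] = 6.9 × 10^-4 M.

6.9 × 10^-4 M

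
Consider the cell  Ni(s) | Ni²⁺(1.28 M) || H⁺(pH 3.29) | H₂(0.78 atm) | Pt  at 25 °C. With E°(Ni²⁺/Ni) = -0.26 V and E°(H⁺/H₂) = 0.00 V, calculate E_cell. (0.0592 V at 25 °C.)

The hydrogen couple is the cathode, so E°_cell = 0.26 V; n = 2.
[H⁺] = 10^(−3.29) = 5.1 × 10^-4 M, and Q = [Ni²⁺]·P(H₂) / [H⁺]^2 = 3.8 × 10^6.
E = E° − (0.0592/2) log Q = 0.26 − (0.0592/2)(6.579) = 0.065 V.

0.065 V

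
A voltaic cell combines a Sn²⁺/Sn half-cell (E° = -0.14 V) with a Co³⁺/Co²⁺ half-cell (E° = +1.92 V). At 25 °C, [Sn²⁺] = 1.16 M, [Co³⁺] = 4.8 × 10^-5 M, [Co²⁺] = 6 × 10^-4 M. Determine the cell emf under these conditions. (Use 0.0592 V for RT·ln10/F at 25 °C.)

1.99 V

The Co³⁺/Co²⁺ couple has the higher reduction potential and acts as the cathode, so E°_cell = +1.92 − (-0.14) = 2.06 V.
Balancing electrons gives n = 2; the reaction quotient is Q = [Sn²⁺]·[Co²⁺]^2/[Co³⁺]^2 = 181.
At 25 °C, E = E° − (0.0592/n) log Q = 2.06 − (0.0592/2)(2.258) = 2.060 − 0.067 = 1.993 V.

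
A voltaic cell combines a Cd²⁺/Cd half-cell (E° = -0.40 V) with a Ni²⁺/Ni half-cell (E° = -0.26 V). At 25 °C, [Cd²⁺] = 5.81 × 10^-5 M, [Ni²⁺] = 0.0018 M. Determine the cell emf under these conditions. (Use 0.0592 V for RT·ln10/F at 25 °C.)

The Ni²⁺/Ni couple has the higher reduction potential and acts as the cathode, so E°_cell = -0.26 − (-0.40) = 0.14 V.
Balancing electrons gives n = 2; the reaction quotient is Q = [Cd²⁺]/[Ni²⁺] = 0.0323.
At 25 °C, E = E° − (0.0592/n) log Q = 0.14 − (0.0592/2)(-1.491) = 0.140 + 0.044 = 0.184 V.

0.184 V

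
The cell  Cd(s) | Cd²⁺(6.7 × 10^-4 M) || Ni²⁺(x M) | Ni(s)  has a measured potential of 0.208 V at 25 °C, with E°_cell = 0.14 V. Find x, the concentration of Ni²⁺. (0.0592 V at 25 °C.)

0.13 M

From the Nernst equation, log Q = n(E° − E)/0.0592 = 2(0.14 − 0.208)/0.0592 = -2.297, so Q = 0.00504.
With Q = [Cd²⁺]/[Ni²⁺] and the known concentrations, [Ni²⁺] in the denominator gives [Ni²⁺] = 0.13 M.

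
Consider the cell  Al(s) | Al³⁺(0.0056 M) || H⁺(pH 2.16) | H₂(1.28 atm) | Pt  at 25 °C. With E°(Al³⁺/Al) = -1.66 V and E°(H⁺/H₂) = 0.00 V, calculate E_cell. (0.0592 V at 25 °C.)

1.57 V

The hydrogen couple is the cathode, so E°_cell = 1.66 V; n = 6.
[H⁺] = 10^(−2.16) = 0.0069 M, and Q = [Al³⁺]^2·P(H₂)^3 / [H⁺]^6 = 6 × 10^8.
E = E° − (0.0592/6) log Q = 1.66 − (0.0592/6)(8.778) = 1.573 V.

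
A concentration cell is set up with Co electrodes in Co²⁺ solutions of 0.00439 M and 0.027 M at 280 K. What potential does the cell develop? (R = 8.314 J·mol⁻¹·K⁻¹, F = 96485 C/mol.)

0.022 V

Both half-cells are Co²⁺/Co, so E°_cell = 0. The concentrated side is the cathode; the cell reaction moves Co²⁺ from high to low concentration with n = 2.
Q = [Co²⁺]_dilute/[Co²⁺]_conc = 0.00439/0.027 = 0.163.
E = 0 − (RT/nF) ln Q = −((8.314×280)/(2×96485))(-1.817) = 0.0219 V.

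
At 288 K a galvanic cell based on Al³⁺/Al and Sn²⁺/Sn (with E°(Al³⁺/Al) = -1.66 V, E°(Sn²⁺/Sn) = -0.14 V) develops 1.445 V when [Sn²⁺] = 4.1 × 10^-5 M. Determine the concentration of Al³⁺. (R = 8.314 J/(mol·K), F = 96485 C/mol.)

From the Nernst equation, ln Q = nF(E° − E)/RT = 6×96485×(1.52 − 1.445)/(8.314×288) = 18.133, so Q = 7.5 × 10^7.
With Q = [Al³⁺]^2/[Sn²⁺]^3 and the known concentrations, [Al³⁺]^2 in the numerator gives [Al³⁺] = 0.0023 M.

0.0023 M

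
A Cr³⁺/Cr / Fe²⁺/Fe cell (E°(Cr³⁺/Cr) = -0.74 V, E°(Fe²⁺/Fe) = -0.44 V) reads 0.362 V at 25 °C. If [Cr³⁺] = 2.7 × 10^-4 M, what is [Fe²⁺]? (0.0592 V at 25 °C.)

0.52 M

From the Nernst equation, log Q = n(E° − E)/0.0592 = 6(0.30 − 0.362)/0.0592 = -6.284, so Q = 5.2 × 10^-7.
With Q = [Cr³⁺]^2/[Fe²⁺]^3 and the known concentrations, [Fe²⁺]^3 in the denominator gives [Fe²⁺] = 0.52 M.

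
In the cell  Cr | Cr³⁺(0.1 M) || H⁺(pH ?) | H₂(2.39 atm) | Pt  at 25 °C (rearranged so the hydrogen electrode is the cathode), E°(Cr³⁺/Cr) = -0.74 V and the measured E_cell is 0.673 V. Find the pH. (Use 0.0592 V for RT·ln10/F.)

pH = 1.28

E°_cell = 0.74 V and n = 6.
log Q = n(E° − E)/0.0592 = 6×(0.74 − 0.673)/0.0592 = 6.791.
With Q = [Cr³⁺]^2·P(H₂)^3 / [H⁺]^6, solving for [H⁺] gives log[H⁺] = -1.276, so pH = 1.28.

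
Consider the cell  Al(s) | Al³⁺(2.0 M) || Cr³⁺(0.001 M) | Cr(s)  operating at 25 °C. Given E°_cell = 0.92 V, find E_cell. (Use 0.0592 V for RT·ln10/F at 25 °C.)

0.855 V

Balancing electrons gives n = 3; the reaction quotient is Q = [Al³⁺]/[Cr³⁺] = 2000.
At 25 °C, E = E° − (0.0592/n) log Q = 0.92 − (0.0592/3)(3.301) = 0.920 − 0.065 = 0.855 V.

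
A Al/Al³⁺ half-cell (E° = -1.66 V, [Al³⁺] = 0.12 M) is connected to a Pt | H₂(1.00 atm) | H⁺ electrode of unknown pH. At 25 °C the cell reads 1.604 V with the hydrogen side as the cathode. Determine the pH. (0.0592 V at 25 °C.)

pH = 1.25

E°_cell = 1.66 V and n = 6.
log Q = n(E° − E)/0.0592 = 6×(1.66 − 1.604)/0.0592 = 5.676.
With Q = [Al³⁺]^2·P(H₂)^3 / [H⁺]^6, solving for [H⁺] gives log[H⁺] = -1.253, so pH = 1.25.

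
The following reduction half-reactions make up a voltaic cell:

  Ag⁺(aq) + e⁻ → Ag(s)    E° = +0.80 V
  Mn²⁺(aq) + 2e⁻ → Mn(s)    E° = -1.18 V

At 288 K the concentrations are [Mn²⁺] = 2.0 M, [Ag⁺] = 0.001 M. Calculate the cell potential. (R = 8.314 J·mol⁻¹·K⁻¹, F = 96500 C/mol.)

The Ag⁺/Ag couple has the higher reduction potential and acts as the cathode, so E°_cell = +0.80 − (-1.18) = 1.98 V.
Balancing electrons gives n = 2; the reaction quotient is Q = [Mn²⁺]/[Ag⁺]^2 = 2 × 10^6.
E = E° − (RT/nF) ln Q = 1.98 − (8.314×288)/(2×96500) × (14.509) = 1.980 − 0.180 = 1.800 V.

1.80 V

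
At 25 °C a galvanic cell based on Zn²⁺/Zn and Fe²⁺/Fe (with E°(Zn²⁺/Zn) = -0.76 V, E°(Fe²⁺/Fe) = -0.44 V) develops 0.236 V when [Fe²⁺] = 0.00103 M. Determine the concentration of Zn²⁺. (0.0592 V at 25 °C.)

0.71 M

From the Nernst equation, log Q = n(E° − E)/0.0592 = 2(0.32 − 0.236)/0.0592 = 2.838, so Q = 688.
With Q = [Zn²⁺]/[Fe²⁺] and the known concentrations, [Zn²⁺] in the numerator gives [Zn²⁺] = 0.71 M.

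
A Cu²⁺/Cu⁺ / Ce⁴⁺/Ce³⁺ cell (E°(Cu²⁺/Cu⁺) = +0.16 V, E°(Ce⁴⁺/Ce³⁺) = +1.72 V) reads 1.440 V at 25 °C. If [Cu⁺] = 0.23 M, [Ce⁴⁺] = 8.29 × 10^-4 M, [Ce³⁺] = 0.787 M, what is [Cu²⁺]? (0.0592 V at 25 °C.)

From the Nernst equation, log Q = n(E° − E)/0.0592 = 1(1.56 − 1.440)/0.0592 = 2.027, so Q = 106.
With Q = [Cu²⁺]·[Ce³⁺]/([Cu⁺]·[Ce⁴⁺]) and the known concentrations, [Cu²⁺] in the numerator gives [Cu²⁺] = 0.026 M.

0.026 M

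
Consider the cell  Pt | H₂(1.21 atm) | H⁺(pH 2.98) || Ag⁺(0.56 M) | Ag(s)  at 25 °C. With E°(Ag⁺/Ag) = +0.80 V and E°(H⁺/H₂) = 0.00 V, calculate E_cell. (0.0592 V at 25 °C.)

0.96 V

The Ag⁺/Ag couple is the cathode, so E°_cell = 0.80 V; n = 2.
[H⁺] = 10^(−2.98) = 0.0010 M, and Q = [H⁺]^2 / ([Ag⁺]^2·P(H₂)) = 2.89 × 10^-6.
E = E° − (0.0592/2) log Q = 0.80 − (0.0592/2)(-5.539) = 0.964 V.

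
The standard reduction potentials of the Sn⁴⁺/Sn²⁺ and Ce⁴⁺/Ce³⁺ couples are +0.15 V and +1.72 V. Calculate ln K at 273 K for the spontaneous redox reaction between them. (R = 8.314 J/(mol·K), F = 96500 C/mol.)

E°_cell = +1.72 − (+0.15) = 1.57 V, with n = 2 electrons transferred.
At equilibrium E = 0, so the Nernst equation gives ln K = nFE°/RT = (2)(96500)(1.57)/((8.314)(273)) = 133.50.

ln K = 133.5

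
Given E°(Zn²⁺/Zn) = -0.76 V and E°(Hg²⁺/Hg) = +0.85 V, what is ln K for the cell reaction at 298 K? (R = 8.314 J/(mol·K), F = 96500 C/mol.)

ln K = 125.4

E°_cell = +0.85 − (-0.76) = 1.61 V, with n = 2 electrons transferred.
At equilibrium E = 0, so the Nernst equation gives ln K = nFE°/RT = (2)(96500)(1.61)/((8.314)(298)) = 125.42.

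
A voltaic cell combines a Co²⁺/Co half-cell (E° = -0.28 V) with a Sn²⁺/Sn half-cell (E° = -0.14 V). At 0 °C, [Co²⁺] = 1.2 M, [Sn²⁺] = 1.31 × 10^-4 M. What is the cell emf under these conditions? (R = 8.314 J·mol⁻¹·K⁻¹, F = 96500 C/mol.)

The Sn²⁺/Sn couple has the higher reduction potential and acts as the cathode, so E°_cell = -0.14 − (-0.28) = 0.14 V.
Balancing electrons gives n = 2; the reaction quotient is Q = [Co²⁺]/[Sn²⁺] = 9160.
E = E° − (RT/nF) ln Q = 0.14 − (8.314×273)/(2×96500) × (9.123) = 0.140 − 0.107 = 0.033 V.

0.033 V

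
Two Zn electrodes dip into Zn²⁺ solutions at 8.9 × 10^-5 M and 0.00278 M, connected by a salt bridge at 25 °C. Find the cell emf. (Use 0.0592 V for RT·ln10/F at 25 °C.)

0.044 V

Both half-cells are Zn²⁺/Zn, so E°_cell = 0. The concentrated side is the cathode; the cell reaction moves Zn²⁺ from high to low concentration with n = 2.
Q = [Zn²⁺]_dilute/[Zn²⁺]_conc = 8.9 × 10^-5/0.00278 = 0.0320.
E = 0 − (0.0592/2) log Q = −(0.0592/2)(-1.495) = 0.0443 V.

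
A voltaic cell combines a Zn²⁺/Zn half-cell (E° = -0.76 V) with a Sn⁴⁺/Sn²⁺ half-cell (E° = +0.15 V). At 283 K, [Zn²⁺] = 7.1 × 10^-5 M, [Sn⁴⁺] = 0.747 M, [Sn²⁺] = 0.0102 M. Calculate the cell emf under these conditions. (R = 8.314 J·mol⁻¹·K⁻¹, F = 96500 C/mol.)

The Sn⁴⁺/Sn²⁺ couple has the higher reduction potential and acts as the cathode, so E°_cell = +0.15 − (-0.76) = 0.91 V.
Balancing electrons gives n = 2; the reaction quotient is Q = [Zn²⁺]·[Sn²⁺]/[Sn⁴⁺] = 9.69 × 10^-7.
E = E° − (RT/nF) ln Q = 0.91 − (8.314×283)/(2×96500) × (-13.847) = 0.910 + 0.169 = 1.079 V.

1.08 V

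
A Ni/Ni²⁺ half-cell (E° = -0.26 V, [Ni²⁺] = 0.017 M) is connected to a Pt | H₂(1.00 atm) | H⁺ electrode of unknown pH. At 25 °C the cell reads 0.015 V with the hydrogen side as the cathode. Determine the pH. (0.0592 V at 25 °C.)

pH = 5.02

E°_cell = 0.26 V and n = 2.
log Q = n(E° − E)/0.0592 = 2×(0.26 − 0.015)/0.0592 = 8.277.
With Q = [Ni²⁺]·P(H₂) / [H⁺]^2, solving for [H⁺] gives log[H⁺] = -5.023, so pH = 5.02.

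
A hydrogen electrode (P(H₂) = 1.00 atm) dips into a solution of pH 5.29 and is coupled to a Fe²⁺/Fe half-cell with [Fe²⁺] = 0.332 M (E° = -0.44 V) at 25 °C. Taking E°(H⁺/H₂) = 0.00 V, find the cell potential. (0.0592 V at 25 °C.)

0.14 V

The hydrogen couple is the cathode, so E°_cell = 0.44 V; n = 2.
[H⁺] = 10^(−5.29) = 5.1 × 10^-6 M, and Q = [Fe²⁺]·P(H₂) / [H⁺]^2 = 1.26 × 10^10.
E = E° − (0.0592/2) log Q = 0.44 − (0.0592/2)(10.101) = 0.141 V.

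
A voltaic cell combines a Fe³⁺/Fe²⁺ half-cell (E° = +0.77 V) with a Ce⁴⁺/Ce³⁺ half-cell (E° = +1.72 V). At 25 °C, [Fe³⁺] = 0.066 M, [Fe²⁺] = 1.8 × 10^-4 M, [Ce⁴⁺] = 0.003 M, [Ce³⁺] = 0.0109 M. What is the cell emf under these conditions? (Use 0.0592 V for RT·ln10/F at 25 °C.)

The Ce⁴⁺/Ce³⁺ couple has the higher reduction potential and acts as the cathode, so E°_cell = +1.72 − (+0.77) = 0.95 V.
Balancing electrons gives n = 1; the reaction quotient is Q = [Fe³⁺]·[Ce³⁺]/([Fe²⁺]·[Ce⁴⁺]) = 1330.
At 25 °C, E = E° − (0.0592/n) log Q = 0.95 − (0.0592/1)(3.125) = 0.950 − 0.185 = 0.765 V.

0.765 V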